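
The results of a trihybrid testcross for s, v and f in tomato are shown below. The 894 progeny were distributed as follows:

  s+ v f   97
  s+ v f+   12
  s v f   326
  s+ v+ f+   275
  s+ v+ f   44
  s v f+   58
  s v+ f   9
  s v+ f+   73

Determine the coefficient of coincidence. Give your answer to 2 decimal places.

0.80

The two most frequent reciprocal classes, s+ v+ f+ and s v f, are the parental types, so the F1 was s+ v+ f+ / s v f.
The two rarest classes, s+ v f+ and s v+ f, are the double crossovers. Comparing them with the parentals, only the v allele has switched, so v is the middle locus and the order is f – v – s.
f–v: (102 + 21)/894 = 0.1376; v–s: (170 + 21)/894 = 0.2136.
Expected DCO frequency = 0.1376 × 0.2136 ≈ 0.02939; observed = 21/894 ≈ 0.02349.
Coefficient of coincidence = 0.02349/0.02939 ≈ 0.80.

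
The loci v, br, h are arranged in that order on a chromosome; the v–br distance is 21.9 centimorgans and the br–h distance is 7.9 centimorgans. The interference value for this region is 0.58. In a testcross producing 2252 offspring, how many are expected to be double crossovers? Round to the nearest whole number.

16

Map distances give recombination frequencies of 0.219 and 0.079 for the two intervals.
With interference 0.58 (so coincidence = 0.42), expected double-crossover frequency = 0.219 × 0.079 × 0.42 = 0.00727.
Expected number = 0.00727 × 2252 = 16.36 ≈ 16.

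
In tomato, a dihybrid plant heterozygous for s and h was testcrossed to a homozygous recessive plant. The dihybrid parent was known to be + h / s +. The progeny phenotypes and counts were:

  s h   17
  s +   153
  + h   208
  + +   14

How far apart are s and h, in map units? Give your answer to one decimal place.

7.9 map units

The recombinant classes are + + and s h: 14 + 17 = 31.
Recombination frequency = 31/392 = 0.0791 ≈ 7.9%, i.e. 7.9 map units.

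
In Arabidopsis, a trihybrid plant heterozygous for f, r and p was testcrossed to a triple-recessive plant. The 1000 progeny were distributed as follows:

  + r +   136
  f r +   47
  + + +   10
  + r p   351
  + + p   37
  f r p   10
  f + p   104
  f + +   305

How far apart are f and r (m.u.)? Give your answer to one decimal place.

10.4 m.u.

The two most frequent reciprocal classes, + r p and f + +, are the parental types, so the F1 was + r p / f + +.
The two rarest classes, f r p and + + +, are the double crossovers. Comparing them with the parentals, only the f allele has switched, so f is the middle locus and the order is p – f – r.
Crossovers in the f–r interval produce the single-crossover classes + + p and f r + (37 + 47 = 84) plus the double crossovers (20).
RF(f–r) = (84 + 20) / 1000 = 104/1000 = 0.1040 → 10.4 m.u.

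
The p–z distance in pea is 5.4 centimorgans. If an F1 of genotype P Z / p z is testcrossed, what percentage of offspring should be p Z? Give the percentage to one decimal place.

2.7%

A map distance of 5.4 centimorgans corresponds to a recombination frequency of 0.054.
The F1 is P Z / p z, so p Z is a recombinant gamete class with expected frequency r/2 = 0.054/2 = 0.0270.
That is 0.0270 = 2.7% of the progeny.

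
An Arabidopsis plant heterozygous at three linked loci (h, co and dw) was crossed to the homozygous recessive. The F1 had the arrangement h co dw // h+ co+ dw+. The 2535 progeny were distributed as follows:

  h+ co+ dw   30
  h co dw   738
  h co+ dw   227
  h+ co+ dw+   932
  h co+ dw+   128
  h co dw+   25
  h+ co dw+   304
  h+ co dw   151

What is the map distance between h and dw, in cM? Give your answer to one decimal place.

The two rarest classes, h co dw+ and h+ co+ dw, are the double crossovers. Comparing them with the parentals, only the dw allele has switched, so dw is the middle locus and the order is h – dw – co.
Crossovers in the h–dw interval produce the single-crossover classes h+ co dw and h co+ dw+ (151 + 128 = 279) plus the double crossovers (55).
RF(h–dw) = (279 + 55) / 2535 = 334/2535 = 0.1318 → 13.2 cM.

13.2 cM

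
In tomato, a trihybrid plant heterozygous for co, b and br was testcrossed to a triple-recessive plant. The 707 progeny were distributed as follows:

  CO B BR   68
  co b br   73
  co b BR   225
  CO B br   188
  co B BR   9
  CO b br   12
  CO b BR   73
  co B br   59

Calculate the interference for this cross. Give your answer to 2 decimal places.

0.40

The two most frequent reciprocal classes, CO B br and co b BR, are the parental types, so the F1 was CO B br / co b BR.
The two rarest classes, CO b br and co B BR, are the double crossovers. Comparing them with the parentals, only the b allele has switched, so b is the middle locus and the order is br – b – co.
br–b: (141 + 21)/707 = 0.2291; b–co: (132 + 21)/707 = 0.2164.
Expected DCO frequency = 0.2291 × 0.2164 ≈ 0.04958; observed = 21/707 ≈ 0.02970.
Coefficient of coincidence = 0.02970/0.04958 ≈ 0.60; interference = 1 − 0.60 = 0.40.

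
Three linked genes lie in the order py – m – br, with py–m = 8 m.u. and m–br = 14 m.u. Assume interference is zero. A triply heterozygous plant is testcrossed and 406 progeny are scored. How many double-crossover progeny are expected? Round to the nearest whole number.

Map distances give recombination frequencies of 0.080 and 0.140 for the two intervals.
With no interference, expected double-crossover frequency = 0.080 × 0.140 = 0.01120.
Expected number = 0.01120 × 406 = 4.55 ≈ 5.

5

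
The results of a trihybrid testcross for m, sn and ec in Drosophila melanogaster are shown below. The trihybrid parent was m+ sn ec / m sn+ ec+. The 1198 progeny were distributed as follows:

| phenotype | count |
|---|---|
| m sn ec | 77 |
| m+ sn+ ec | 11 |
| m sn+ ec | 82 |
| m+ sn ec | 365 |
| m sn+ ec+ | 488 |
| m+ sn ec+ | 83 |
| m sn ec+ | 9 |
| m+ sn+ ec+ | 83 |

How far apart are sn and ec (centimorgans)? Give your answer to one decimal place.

The two rarest classes, m+ sn+ ec and m sn ec+, are the double crossovers. Comparing them with the parentals, only the sn allele has switched, so sn is the middle locus and the order is m – sn – ec.
Crossovers in the sn–ec interval produce the single-crossover classes m+ sn ec+ and m sn+ ec (83 + 82 = 165) plus the double crossovers (20).
RF(sn–ec) = (165 + 20) / 1198 = 185/1198 = 0.1544 → 15.4 centimorgans.

15.4 centimorgans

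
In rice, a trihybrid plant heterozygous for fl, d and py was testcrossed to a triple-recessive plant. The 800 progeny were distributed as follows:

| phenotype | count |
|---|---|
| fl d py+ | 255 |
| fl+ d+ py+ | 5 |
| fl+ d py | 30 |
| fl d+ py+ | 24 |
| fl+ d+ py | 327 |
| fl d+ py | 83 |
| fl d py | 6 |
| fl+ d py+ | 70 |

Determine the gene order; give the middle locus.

py

The two most frequent reciprocal classes, fl d py+ and fl+ d+ py, are the parental types, so the F1 was fl d py+ / fl+ d+ py.
The two rarest classes, fl d py and fl+ d+ py+, are the double crossovers. Comparing them with the parentals, only the py allele has switched, so py is the middle locus and the order is d – py – fl.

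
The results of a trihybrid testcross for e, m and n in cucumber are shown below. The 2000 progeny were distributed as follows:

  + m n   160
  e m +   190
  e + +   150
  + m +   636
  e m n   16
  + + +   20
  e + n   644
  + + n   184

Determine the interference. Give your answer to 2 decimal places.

The two most frequent reciprocal classes, + m + and e + n, are the parental types, so the F1 was + m + / e + n.
The two rarest classes, + + + and e m n, are the double crossovers. Comparing them with the parentals, only the m allele has switched, so m is the middle locus and the order is n – m – e.
n–m: (310 + 36)/2000 = 0.1730; m–e: (374 + 36)/2000 = 0.2050.
Expected DCO frequency = 0.1730 × 0.2050 ≈ 0.03546; observed = 36/2000 ≈ 0.01800.
Coefficient of coincidence = 0.01800/0.03546 ≈ 0.51; interference = 1 − 0.51 = 0.49.

0.49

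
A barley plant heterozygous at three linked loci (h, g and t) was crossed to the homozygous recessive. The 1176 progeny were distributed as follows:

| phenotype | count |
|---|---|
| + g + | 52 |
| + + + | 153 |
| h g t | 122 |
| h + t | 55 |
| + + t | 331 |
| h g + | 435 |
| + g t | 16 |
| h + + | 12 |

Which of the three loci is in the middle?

The two most frequent reciprocal classes, h g + and + + t, are the parental types, so the F1 was h g + / + + t.
The two rarest classes, h + + and + g t, are the double crossovers. Comparing them with the parentals, only the g allele has switched, so g is the middle locus and the order is t – g – h.

g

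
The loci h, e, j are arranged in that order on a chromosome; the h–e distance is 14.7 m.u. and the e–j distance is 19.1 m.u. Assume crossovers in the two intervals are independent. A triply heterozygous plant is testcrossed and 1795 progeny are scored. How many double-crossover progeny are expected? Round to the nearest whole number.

50

Map distances give recombination frequencies of 0.147 and 0.191 for the two intervals.
With no interference, expected double-crossover frequency = 0.147 × 0.191 = 0.02808.
Expected number = 0.02808 × 1795 = 50.40 ≈ 50.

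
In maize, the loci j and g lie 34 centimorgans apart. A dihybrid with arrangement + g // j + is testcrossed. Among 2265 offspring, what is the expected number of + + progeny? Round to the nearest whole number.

A map distance of 34 centimorgans corresponds to a recombination frequency of 0.340.
The F1 is + g / j +, so + + is a recombinant gamete class with expected frequency r/2 = 0.340/2 = 0.1700.
Expected number = 0.1700 × 2265 = 385.05 ≈ 385.

385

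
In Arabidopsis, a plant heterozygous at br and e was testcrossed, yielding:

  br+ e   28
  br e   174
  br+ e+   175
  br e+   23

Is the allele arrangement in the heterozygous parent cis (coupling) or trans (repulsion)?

cis

The two most frequent classes are br+ e+ (175) and br e (174); these are the parental (non-recombinant) types.
So the F1 carried br+ e+ on one chromosome and br e on the other — the recessive alleles are on the same chromosome (cis / coupling).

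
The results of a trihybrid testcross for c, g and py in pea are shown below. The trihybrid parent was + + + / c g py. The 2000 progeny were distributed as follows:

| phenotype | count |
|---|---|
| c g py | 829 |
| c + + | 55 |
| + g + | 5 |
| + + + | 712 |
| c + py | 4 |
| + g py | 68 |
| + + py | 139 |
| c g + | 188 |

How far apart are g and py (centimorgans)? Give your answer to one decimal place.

The two rarest classes, + g + and c + py, are the double crossovers. Comparing them with the parentals, only the g allele has switched, so g is the middle locus and the order is py – g – c.
Crossovers in the py–g interval produce the single-crossover classes + + py and c g + (139 + 188 = 327) plus the double crossovers (9).
RF(py–g) = (327 + 9) / 2000 = 336/2000 = 0.1680 → 16.8 centimorgans.

16.8 centimorgans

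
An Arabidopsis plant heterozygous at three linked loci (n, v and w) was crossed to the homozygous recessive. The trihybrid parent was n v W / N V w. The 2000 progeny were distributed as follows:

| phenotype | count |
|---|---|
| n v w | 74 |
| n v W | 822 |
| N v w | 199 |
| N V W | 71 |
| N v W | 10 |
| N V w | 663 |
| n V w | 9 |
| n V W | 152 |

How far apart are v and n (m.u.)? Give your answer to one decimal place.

The two rarest classes, N v W and n V w, are the double crossovers. Comparing them with the parentals, only the n allele has switched, so n is the middle locus and the order is w – n – v.
Crossovers in the n–v interval produce the single-crossover classes n V W and N v w (152 + 199 = 351) plus the double crossovers (19).
RF(n–v) = (351 + 19) / 2000 = 370/2000 = 0.1850 → 18.5 m.u.

18.5 m.u.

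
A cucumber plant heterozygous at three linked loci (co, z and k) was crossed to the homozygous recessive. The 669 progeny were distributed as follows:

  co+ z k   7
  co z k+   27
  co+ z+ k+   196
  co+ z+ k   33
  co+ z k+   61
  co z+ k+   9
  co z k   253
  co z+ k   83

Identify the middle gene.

The two most frequent reciprocal classes, co z k and co+ z+ k+, are the parental types, so the F1 was co z k / co+ z+ k+.
The two rarest classes, co+ z k and co z+ k+, are the double crossovers. Comparing them with the parentals, only the co allele has switched, so co is the middle locus and the order is k – co – z.

co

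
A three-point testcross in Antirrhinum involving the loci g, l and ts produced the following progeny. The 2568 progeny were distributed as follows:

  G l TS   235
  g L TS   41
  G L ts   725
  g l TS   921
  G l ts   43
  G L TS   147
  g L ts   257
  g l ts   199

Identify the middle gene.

The two most frequent reciprocal classes, G L ts and g l TS, are the parental types, so the F1 was G L ts / g l TS.
The two rarest classes, G l ts and g L TS, are the double crossovers. Comparing them with the parentals, only the l allele has switched, so l is the middle locus and the order is g – l – ts.

l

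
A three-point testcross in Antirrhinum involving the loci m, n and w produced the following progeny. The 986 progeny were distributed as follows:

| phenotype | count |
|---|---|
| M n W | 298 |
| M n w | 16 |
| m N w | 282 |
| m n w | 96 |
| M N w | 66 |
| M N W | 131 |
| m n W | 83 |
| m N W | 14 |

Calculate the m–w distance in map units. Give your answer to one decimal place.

The two most frequent reciprocal classes, M n W and m N w, are the parental types, so the F1 was M n W / m N w.
The two rarest classes, M n w and m N W, are the double crossovers. Comparing them with the parentals, only the w allele has switched, so w is the middle locus and the order is m – w – n.
Crossovers in the m–w interval produce the single-crossover classes m n W and M N w (83 + 66 = 149) plus the double crossovers (30).
RF(m–w) = (149 + 30) / 986 = 179/986 = 0.1815 → 18.2 map units.

18.2 map units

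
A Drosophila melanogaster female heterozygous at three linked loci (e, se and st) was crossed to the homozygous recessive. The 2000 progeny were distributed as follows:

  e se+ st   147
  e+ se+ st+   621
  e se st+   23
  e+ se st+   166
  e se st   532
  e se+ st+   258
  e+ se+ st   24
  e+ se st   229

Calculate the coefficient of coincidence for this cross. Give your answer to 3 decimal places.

0.489

The two most frequent reciprocal classes, e+ se+ st+ and e se st, are the parental types, so the F1 was e+ se+ st+ / e se st.
The two rarest classes, e+ se+ st and e se st+, are the double crossovers. Comparing them with the parentals, only the st allele has switched, so st is the middle locus and the order is e – st – se.
e–st: (487 + 47)/2000 = 0.2670; st–se: (313 + 47)/2000 = 0.1800.
Expected DCO frequency = 0.2670 × 0.1800 ≈ 0.04806; observed = 47/2000 ≈ 0.02350.
Coefficient of coincidence = 0.02350/0.04806 ≈ 0.489.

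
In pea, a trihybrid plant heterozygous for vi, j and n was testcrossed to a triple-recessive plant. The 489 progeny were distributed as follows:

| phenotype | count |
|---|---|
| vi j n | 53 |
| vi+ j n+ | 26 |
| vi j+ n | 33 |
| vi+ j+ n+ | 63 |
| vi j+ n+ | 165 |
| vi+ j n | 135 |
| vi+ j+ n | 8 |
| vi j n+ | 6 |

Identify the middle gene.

The two most frequent reciprocal classes, vi+ j n and vi j+ n+, are the parental types, so the F1 was vi+ j n / vi j+ n+.
The two rarest classes, vi+ j+ n and vi j n+, are the double crossovers. Comparing them with the parentals, only the j allele has switched, so j is the middle locus and the order is n – j – vi.

j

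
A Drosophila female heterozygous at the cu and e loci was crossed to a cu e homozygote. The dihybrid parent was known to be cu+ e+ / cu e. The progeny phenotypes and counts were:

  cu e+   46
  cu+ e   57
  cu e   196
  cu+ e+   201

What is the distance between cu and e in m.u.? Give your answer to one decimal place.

The recombinant classes are cu+ e and cu e+: 57 + 46 = 103.
Recombination frequency = 103/500 = 0.2060 ≈ 20.6%, i.e. 20.6 m.u.

20.6 m.u.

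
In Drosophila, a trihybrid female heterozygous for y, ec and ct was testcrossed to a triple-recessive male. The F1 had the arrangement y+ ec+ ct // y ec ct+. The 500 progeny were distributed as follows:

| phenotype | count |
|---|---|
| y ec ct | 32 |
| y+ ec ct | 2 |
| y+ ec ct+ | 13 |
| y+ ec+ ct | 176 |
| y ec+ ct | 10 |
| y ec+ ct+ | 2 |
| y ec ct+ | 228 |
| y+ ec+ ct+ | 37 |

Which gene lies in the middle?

ec

The two rarest classes, y+ ec ct and y ec+ ct+, are the double crossovers. Comparing them with the parentals, only the ec allele has switched, so ec is the middle locus and the order is y – ec – ct.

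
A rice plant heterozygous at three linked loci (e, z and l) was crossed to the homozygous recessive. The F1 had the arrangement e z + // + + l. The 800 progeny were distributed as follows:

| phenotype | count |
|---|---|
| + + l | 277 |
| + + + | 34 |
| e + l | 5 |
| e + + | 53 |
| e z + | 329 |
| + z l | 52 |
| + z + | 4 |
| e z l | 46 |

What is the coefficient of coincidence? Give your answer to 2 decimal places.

The two rarest classes, + z + and e + l, are the double crossovers. Comparing them with the parentals, only the e allele has switched, so e is the middle locus and the order is z – e – l.
z–e: (105 + 9)/800 = 0.1425; e–l: (80 + 9)/800 = 0.1113.
Expected DCO frequency = 0.1425 × 0.1113 ≈ 0.01586; observed = 9/800 ≈ 0.01125.
Coefficient of coincidence = 0.01125/0.01586 ≈ 0.71.

0.71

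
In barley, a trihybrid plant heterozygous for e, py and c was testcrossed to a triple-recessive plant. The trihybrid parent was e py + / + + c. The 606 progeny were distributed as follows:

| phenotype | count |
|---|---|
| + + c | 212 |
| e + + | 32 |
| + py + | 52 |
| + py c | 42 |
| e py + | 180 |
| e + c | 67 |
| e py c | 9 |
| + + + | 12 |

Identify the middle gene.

The two rarest classes, e py c and + + +, are the double crossovers. Comparing them with the parentals, only the c allele has switched, so c is the middle locus and the order is py – c – e.

c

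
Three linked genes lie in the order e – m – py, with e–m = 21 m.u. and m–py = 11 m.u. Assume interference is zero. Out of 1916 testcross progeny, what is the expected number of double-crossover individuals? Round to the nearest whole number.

44

Map distances give recombination frequencies of 0.210 and 0.110 for the two intervals.
With no interference, expected double-crossover frequency = 0.210 × 0.110 = 0.02310.
Expected number = 0.02310 × 1916 = 44.26 ≈ 44.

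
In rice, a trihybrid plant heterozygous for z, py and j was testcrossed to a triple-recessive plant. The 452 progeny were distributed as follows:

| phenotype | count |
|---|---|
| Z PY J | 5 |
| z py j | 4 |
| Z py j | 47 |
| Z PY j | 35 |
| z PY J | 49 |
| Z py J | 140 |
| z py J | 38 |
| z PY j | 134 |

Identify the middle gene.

py

The two most frequent reciprocal classes, z PY j and Z py J, are the parental types, so the F1 was z PY j / Z py J.
The two rarest classes, z py j and Z PY J, are the double crossovers. Comparing them with the parentals, only the py allele has switched, so py is the middle locus and the order is j – py – z.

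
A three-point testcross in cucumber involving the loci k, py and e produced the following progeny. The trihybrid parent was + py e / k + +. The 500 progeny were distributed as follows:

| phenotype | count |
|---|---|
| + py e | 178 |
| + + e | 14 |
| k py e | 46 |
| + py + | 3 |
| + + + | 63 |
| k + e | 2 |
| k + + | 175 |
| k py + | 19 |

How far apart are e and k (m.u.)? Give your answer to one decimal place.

The two rarest classes, + py + and k + e, are the double crossovers. Comparing them with the parentals, only the e allele has switched, so e is the middle locus and the order is py – e – k.
Crossovers in the e–k interval produce the single-crossover classes k py e and + + + (46 + 63 = 109) plus the double crossovers (5).
RF(e–k) = (109 + 5) / 500 = 114/500 = 0.2280 → 22.8 m.u.

22.8 m.u.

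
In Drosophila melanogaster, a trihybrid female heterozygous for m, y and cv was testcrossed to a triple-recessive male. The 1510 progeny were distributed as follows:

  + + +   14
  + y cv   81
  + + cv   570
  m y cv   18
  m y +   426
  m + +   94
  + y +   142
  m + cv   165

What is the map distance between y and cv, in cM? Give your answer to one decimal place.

13.7 cM

The two most frequent reciprocal classes, m y + and + + cv, are the parental types, so the F1 was m y + / + + cv.
The two rarest classes, m y cv and + + +, are the double crossovers. Comparing them with the parentals, only the cv allele has switched, so cv is the middle locus and the order is y – cv – m.
Crossovers in the y–cv interval produce the single-crossover classes m + + and + y cv (94 + 81 = 175) plus the double crossovers (32).
RF(y–cv) = (175 + 32) / 1510 = 207/1510 = 0.1371 → 13.7 cM.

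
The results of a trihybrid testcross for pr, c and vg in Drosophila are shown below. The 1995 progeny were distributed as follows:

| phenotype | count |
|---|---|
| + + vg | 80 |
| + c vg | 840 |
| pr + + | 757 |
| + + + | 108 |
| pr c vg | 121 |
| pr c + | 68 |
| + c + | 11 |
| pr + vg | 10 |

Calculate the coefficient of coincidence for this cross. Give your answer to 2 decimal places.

The two most frequent reciprocal classes, + c vg and pr + +, are the parental types, so the F1 was + c vg / pr + +.
The two rarest classes, + c + and pr + vg, are the double crossovers. Comparing them with the parentals, only the vg allele has switched, so vg is the middle locus and the order is pr – vg – c.
pr–vg: (229 + 21)/1995 = 0.1253; vg–c: (148 + 21)/1995 = 0.0847.
Expected DCO frequency = 0.1253 × 0.0847 ≈ 0.01061; observed = 21/1995 ≈ 0.01053.
Coefficient of coincidence = 0.01053/0.01061 ≈ 0.99.

0.99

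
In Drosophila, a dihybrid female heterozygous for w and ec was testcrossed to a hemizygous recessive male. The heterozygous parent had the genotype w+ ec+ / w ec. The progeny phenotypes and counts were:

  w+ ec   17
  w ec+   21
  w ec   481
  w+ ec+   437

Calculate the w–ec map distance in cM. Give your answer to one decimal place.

The recombinant classes are w+ ec and w ec+: 17 + 21 = 38.
Recombination frequency = 38/956 = 0.0397 ≈ 4.0%, i.e. 4.0 cM.

4.0 cM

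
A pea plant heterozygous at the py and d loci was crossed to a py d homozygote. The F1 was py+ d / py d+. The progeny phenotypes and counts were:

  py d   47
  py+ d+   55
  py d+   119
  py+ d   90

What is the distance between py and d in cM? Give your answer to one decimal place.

32.8 cM

The recombinant classes are py+ d+ and py d: 55 + 47 = 102.
Recombination frequency = 102/311 = 0.3280 ≈ 32.8%, i.e. 32.8 cM.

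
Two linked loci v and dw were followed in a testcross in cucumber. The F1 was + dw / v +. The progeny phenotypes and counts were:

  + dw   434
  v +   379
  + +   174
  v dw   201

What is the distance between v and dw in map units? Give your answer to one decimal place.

The recombinant classes are + + and v dw: 174 + 201 = 375.
Recombination frequency = 375/1188 = 0.3157 ≈ 31.6%, i.e. 31.6 map units.

31.6 map units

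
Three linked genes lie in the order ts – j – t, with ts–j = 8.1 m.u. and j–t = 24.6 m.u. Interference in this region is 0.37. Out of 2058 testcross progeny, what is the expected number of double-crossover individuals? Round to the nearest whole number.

Map distances give recombination frequencies of 0.081 and 0.246 for the two intervals.
With interference 0.37 (so coincidence = 0.63), expected double-crossover frequency = 0.081 × 0.246 × 0.63 = 0.01255.
Expected number = 0.01255 × 2058 = 25.83 ≈ 26.

26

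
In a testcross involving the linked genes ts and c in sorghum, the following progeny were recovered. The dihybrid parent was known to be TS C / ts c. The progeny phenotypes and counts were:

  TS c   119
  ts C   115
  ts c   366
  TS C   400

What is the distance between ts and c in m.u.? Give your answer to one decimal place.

23.4 m.u.

The recombinant classes are TS c and ts C: 119 + 115 = 234.
Recombination frequency = 234/1000 = 0.2340 ≈ 23.4%, i.e. 23.4 m.u.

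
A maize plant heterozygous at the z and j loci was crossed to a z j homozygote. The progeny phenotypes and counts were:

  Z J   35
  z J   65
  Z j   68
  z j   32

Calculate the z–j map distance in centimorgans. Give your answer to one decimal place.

The two most frequent classes, Z j (68) and z J (65), are the parental types, so the F1 was Z j / z J.
The recombinant classes are Z J and z j: 35 + 32 = 67.
Recombination frequency = 67/200 = 0.3350 ≈ 33.5%, i.e. 33.5 centimorgans.

33.5 centimorgans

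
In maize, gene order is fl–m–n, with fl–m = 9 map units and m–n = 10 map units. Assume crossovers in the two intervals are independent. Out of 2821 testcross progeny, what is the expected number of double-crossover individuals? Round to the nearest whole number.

Map distances give recombination frequencies of 0.090 and 0.100 for the two intervals.
With no interference, expected double-crossover frequency = 0.090 × 0.100 = 0.00900.
Expected number = 0.00900 × 2821 = 25.39 ≈ 25.

25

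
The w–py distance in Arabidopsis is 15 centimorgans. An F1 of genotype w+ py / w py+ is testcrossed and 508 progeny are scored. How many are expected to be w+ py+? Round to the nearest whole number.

A map distance of 15 centimorgans corresponds to a recombination frequency of 0.150.
The F1 is w+ py / w py+, so w+ py+ is a recombinant gamete class with expected frequency r/2 = 0.150/2 = 0.0750.
Expected number = 0.0750 × 508 = 38.10 ≈ 38.

38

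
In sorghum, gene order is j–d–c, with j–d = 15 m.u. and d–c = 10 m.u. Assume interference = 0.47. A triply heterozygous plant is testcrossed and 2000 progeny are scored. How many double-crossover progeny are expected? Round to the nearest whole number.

16

Map distances give recombination frequencies of 0.150 and 0.100 for the two intervals.
With interference 0.47 (so coincidence = 0.53), expected double-crossover frequency = 0.150 × 0.100 × 0.53 = 0.00795.
Expected number = 0.00795 × 2000 = 15.90 ≈ 16.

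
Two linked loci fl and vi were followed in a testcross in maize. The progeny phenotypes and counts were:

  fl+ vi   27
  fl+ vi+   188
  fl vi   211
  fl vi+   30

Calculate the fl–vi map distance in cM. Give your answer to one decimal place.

12.5 cM

The two most frequent classes, fl+ vi+ (188) and fl vi (211), are the parental types, so the F1 was fl+ vi+ / fl vi.
The recombinant classes are fl+ vi and fl vi+: 27 + 30 = 57.
Recombination frequency = 57/456 = 0.1250 ≈ 12.5%, i.e. 12.5 cM.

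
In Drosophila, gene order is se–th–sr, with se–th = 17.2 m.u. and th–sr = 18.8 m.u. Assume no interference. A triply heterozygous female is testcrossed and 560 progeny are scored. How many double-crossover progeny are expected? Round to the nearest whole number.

18

Map distances give recombination frequencies of 0.172 and 0.188 for the two intervals.
With no interference, expected double-crossover frequency = 0.172 × 0.188 = 0.03234.
Expected number = 0.03234 × 560 = 18.11 ≈ 18.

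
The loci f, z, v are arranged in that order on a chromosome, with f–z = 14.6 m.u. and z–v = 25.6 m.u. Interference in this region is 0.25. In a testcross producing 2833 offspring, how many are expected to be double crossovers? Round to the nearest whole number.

79

Map distances give recombination frequencies of 0.146 and 0.256 for the two intervals.
With interference 0.25 (so coincidence = 0.75), expected double-crossover frequency = 0.146 × 0.256 × 0.75 = 0.02803.
Expected number = 0.02803 × 2833 = 79.41 ≈ 79.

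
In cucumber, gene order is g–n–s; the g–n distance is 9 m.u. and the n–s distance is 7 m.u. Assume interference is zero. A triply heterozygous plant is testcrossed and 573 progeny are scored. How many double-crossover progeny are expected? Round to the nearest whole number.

4

Map distances give recombination frequencies of 0.090 and 0.070 for the two intervals.
With no interference, expected double-crossover frequency = 0.090 × 0.070 = 0.00630.
Expected number = 0.00630 × 573 = 3.61 ≈ 4.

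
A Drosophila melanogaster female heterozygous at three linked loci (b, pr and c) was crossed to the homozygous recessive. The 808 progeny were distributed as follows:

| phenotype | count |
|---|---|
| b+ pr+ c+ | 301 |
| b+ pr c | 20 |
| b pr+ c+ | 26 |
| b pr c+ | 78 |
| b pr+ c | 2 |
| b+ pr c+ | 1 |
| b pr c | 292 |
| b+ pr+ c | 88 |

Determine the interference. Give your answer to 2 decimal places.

0.71

The two most frequent reciprocal classes, b+ pr+ c+ and b pr c, are the parental types, so the F1 was b+ pr+ c+ / b pr c.
The two rarest classes, b+ pr c+ and b pr+ c, are the double crossovers. Comparing them with the parentals, only the pr allele has switched, so pr is the middle locus and the order is b – pr – c.
b–pr: (46 + 3)/808 = 0.0606; pr–c: (166 + 3)/808 = 0.2092.
Expected DCO frequency = 0.0606 × 0.2092 ≈ 0.01268; observed = 3/808 ≈ 0.00371.
Coefficient of coincidence = 0.00371/0.01268 ≈ 0.29; interference = 1 − 0.29 = 0.71.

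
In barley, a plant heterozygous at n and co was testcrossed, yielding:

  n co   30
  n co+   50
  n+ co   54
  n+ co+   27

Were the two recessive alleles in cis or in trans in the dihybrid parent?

The two most frequent classes are n+ co (54) and n co+ (50); these are the parental (non-recombinant) types.
So the F1 carried n+ co on one chromosome and n co+ on the other — the recessive alleles are on opposite chromosomes (trans / repulsion).

trans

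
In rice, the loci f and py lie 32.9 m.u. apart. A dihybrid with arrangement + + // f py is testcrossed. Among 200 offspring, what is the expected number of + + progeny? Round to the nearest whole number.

67

A map distance of 32.9 m.u. corresponds to a recombination frequency of 0.329.
The F1 is + + / f py, so + + is a parental gamete class with expected frequency (1 − r)/2 = 0.671/2 = 0.3355.
Expected number = 0.3355 × 200 = 67.10 ≈ 67.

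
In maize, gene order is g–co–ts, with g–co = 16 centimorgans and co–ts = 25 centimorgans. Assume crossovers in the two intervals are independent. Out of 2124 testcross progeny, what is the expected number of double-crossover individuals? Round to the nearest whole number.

85

Map distances give recombination frequencies of 0.160 and 0.250 for the two intervals.
With no interference, expected double-crossover frequency = 0.160 × 0.250 = 0.04000.
Expected number = 0.04000 × 2124 = 84.96 ≈ 85.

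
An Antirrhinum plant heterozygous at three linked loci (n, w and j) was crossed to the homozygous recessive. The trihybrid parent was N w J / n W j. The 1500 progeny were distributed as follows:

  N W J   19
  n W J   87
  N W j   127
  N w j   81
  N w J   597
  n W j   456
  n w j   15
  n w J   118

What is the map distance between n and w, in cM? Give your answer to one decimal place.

The two rarest classes, N W J and n w j, are the double crossovers. Comparing them with the parentals, only the w allele has switched, so w is the middle locus and the order is n – w – j.
Crossovers in the n–w interval produce the single-crossover classes n w J and N W j (118 + 127 = 245) plus the double crossovers (34).
RF(n–w) = (245 + 34) / 1500 = 279/1500 = 0.1860 → 18.6 cM.

18.6 cM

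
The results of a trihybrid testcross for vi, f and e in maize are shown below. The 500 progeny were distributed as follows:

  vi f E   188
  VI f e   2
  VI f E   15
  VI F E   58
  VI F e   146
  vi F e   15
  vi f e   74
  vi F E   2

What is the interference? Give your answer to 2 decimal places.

0.57

The two most frequent reciprocal classes, vi f E and VI F e, are the parental types, so the F1 was vi f E / VI F e.
The two rarest classes, vi F E and VI f e, are the double crossovers. Comparing them with the parentals, only the f allele has switched, so f is the middle locus and the order is vi – f – e.
vi–f: (30 + 4)/500 = 0.0680; f–e: (132 + 4)/500 = 0.2720.
Expected DCO frequency = 0.0680 × 0.2720 ≈ 0.01850; observed = 4/500 ≈ 0.00800.
Coefficient of coincidence = 0.00800/0.01850 ≈ 0.43; interference = 1 − 0.43 = 0.57.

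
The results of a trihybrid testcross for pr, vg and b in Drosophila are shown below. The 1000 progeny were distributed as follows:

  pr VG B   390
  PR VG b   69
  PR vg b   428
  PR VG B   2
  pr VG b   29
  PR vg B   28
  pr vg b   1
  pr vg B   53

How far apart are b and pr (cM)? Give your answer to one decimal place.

The two most frequent reciprocal classes, PR vg b and pr VG B, are the parental types, so the F1 was PR vg b / pr VG B.
The two rarest classes, pr vg b and PR VG B, are the double crossovers. Comparing them with the parentals, only the pr allele has switched, so pr is the middle locus and the order is b – pr – vg.
Crossovers in the b–pr interval produce the single-crossover classes PR vg B and pr VG b (28 + 29 = 57) plus the double crossovers (3).
RF(b–pr) = (57 + 3) / 1000 = 60/1000 = 0.0600 → 6.0 cM.

6.0 cM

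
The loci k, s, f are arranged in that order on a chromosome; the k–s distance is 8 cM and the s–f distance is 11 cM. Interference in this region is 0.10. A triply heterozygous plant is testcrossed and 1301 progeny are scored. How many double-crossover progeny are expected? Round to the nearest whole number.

10

Map distances give recombination frequencies of 0.080 and 0.110 for the two intervals.
With interference 0.10 (so coincidence = 0.90), expected double-crossover frequency = 0.080 × 0.110 × 0.90 = 0.00792.
Expected number = 0.00792 × 1301 = 10.30 ≈ 10.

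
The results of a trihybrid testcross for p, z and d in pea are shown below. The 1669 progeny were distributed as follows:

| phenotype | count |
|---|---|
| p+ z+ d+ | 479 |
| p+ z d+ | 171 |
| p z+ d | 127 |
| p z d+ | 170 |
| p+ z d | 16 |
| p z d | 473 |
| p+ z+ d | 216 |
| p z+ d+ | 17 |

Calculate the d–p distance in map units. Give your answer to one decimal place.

25.1 map units

The two most frequent reciprocal classes, p z d and p+ z+ d+, are the parental types, so the F1 was p z d / p+ z+ d+.
The two rarest classes, p+ z d and p z+ d+, are the double crossovers. Comparing them with the parentals, only the p allele has switched, so p is the middle locus and the order is z – p – d.
Crossovers in the p–d interval produce the single-crossover classes p z d+ and p+ z+ d (170 + 216 = 386) plus the double crossovers (33).
RF(p–d) = (386 + 33) / 1669 = 419/1669 = 0.2510 → 25.1 map units.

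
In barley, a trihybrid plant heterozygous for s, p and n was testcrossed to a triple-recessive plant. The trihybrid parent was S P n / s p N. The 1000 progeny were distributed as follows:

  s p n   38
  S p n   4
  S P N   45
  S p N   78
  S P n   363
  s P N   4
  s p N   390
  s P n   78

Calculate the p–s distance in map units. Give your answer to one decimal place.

The two rarest classes, S p n and s P N, are the double crossovers. Comparing them with the parentals, only the p allele has switched, so p is the middle locus and the order is s – p – n.
Crossovers in the s–p interval produce the single-crossover classes s P n and S p N (78 + 78 = 156) plus the double crossovers (8).
RF(s–p) = (156 + 8) / 1000 = 164/1000 = 0.1640 → 16.4 map units.

16.4 map units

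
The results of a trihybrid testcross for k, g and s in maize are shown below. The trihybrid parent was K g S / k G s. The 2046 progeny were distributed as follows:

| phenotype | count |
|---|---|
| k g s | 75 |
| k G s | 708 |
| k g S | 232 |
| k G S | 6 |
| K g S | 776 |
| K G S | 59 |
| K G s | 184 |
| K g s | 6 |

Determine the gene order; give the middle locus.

s

The two rarest classes, K g s and k G S, are the double crossovers. Comparing them with the parentals, only the s allele has switched, so s is the middle locus and the order is k – s – g.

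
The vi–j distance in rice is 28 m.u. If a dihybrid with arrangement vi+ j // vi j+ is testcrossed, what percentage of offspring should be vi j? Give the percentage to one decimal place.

14.0%

A map distance of 28 m.u. corresponds to a recombination frequency of 0.280.
The F1 is vi+ j / vi j+, so vi j is a recombinant gamete class with expected frequency r/2 = 0.280/2 = 0.1400.
That is 0.1400 = 14.0% of the progeny.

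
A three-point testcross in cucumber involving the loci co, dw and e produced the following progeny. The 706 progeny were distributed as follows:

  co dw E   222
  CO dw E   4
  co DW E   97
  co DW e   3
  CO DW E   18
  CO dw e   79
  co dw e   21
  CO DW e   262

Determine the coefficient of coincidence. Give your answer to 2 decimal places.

The two most frequent reciprocal classes, co dw E and CO DW e, are the parental types, so the F1 was co dw E / CO DW e.
The two rarest classes, CO dw E and co DW e, are the double crossovers. Comparing them with the parentals, only the co allele has switched, so co is the middle locus and the order is dw – co – e.
dw–co: (176 + 7)/706 = 0.2592; co–e: (39 + 7)/706 = 0.0652.
Expected DCO frequency = 0.2592 × 0.0652 ≈ 0.01690; observed = 7/706 ≈ 0.00992.
Coefficient of coincidence = 0.00992/0.01690 ≈ 0.59.

0.59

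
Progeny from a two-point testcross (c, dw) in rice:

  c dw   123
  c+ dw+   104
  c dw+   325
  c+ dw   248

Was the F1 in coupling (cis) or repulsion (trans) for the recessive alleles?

The two most frequent classes are c+ dw (248) and c dw+ (325); these are the parental (non-recombinant) types.
So the F1 carried c+ dw on one chromosome and c dw+ on the other — the recessive alleles are on opposite chromosomes (trans / repulsion).

trans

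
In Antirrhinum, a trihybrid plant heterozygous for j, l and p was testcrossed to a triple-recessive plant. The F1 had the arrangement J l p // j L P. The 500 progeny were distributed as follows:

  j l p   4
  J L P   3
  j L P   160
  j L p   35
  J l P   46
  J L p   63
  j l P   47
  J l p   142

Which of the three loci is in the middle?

The two rarest classes, j l p and J L P, are the double crossovers. Comparing them with the parentals, only the j allele has switched, so j is the middle locus and the order is p – j – l.

j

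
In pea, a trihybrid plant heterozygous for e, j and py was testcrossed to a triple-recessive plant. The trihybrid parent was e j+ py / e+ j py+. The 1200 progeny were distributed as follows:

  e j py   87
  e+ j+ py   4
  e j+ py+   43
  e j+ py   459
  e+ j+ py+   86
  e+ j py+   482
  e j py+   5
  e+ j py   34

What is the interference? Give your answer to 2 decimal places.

The two rarest classes, e+ j+ py and e j py+, are the double crossovers. Comparing them with the parentals, only the e allele has switched, so e is the middle locus and the order is j – e – py.
j–e: (173 + 9)/1200 = 0.1517; e–py: (77 + 9)/1200 = 0.0717.
Expected DCO frequency = 0.1517 × 0.0717 ≈ 0.01088; observed = 9/1200 ≈ 0.00750.
Coefficient of coincidence = 0.00750/0.01088 ≈ 0.69; interference = 1 − 0.69 = 0.31.

0.31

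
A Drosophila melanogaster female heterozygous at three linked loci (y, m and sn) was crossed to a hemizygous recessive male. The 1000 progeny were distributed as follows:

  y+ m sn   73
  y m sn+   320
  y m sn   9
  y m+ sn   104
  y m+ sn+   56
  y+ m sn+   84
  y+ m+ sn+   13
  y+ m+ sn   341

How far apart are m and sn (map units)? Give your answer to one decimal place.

15.1 map units

The two most frequent reciprocal classes, y+ m+ sn and y m sn+, are the parental types, so the F1 was y+ m+ sn / y m sn+.
The two rarest classes, y+ m+ sn+ and y m sn, are the double crossovers. Comparing them with the parentals, only the sn allele has switched, so sn is the middle locus and the order is m – sn – y.
Crossovers in the m–sn interval produce the single-crossover classes y+ m sn and y m+ sn+ (73 + 56 = 129) plus the double crossovers (22).
RF(m–sn) = (129 + 22) / 1000 = 151/1000 = 0.1510 → 15.1 map units.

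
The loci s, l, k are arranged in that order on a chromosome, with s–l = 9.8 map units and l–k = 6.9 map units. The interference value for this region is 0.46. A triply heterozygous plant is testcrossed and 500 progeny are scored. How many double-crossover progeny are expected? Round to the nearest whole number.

Map distances give recombination frequencies of 0.098 and 0.069 for the two intervals.
With interference 0.46 (so coincidence = 0.54), expected double-crossover frequency = 0.098 × 0.069 × 0.54 = 0.00365.
Expected number = 0.00365 × 500 = 1.83 ≈ 2.

2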